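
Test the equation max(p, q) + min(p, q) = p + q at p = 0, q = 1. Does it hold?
Substituting p = 0, q = 1:

LHS = max(0, 1) + min(0, 1) = 1
RHS = 0 + 1 = 1

LHS = RHS, so the equation holds at this point.

Answer: Holds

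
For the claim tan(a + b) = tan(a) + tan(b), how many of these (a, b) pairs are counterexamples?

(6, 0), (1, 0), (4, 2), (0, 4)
1

Testing each pair:
(6, 0): LHS = tan(6) ≈ -0.291, RHS = tan(6) ≈ -0.291 → satisfies claim
(1, 0): LHS = tan(1) ≈ 1.557, RHS = tan(1) ≈ 1.557 → satisfies claim
(4, 2): LHS = tan(6) ≈ -0.291, RHS = tan(2) + tan(4) ≈ -1.027 → counterexample
(0, 4): LHS = tan(4) ≈ 1.158, RHS = tan(4) ≈ 1.158 → satisfies claim

That makes 1 counterexample.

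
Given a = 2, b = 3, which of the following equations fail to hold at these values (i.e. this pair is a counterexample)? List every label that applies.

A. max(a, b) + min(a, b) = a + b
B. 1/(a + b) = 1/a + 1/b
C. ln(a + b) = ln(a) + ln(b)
B, C

Evaluating each claim at the given values:
A. LHS = 5, RHS = 5 → holds here (LHS = RHS)
B. LHS = 1/5, RHS = 5/6 → fails here (LHS ≠ RHS)
C. LHS = ln(5) ≈ 1.609, RHS = ln(2) + ln(3) ≈ 1.792 → fails here (LHS ≠ RHS)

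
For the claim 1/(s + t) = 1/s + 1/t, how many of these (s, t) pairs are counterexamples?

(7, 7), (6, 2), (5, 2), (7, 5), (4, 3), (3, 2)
Testing each pair:
(7, 7): LHS = 1/14, RHS = 2/7 → counterexample
(6, 2): LHS = 1/8, RHS = 2/3 → counterexample
(5, 2): LHS = 1/7, RHS = 7/10 → counterexample
(7, 5): LHS = 1/12, RHS = 12/35 → counterexample
(4, 3): LHS = 1/7, RHS = 7/12 → counterexample
(3, 2): LHS = 1/5, RHS = 5/6 → counterexample

That makes 6 counterexamples.

Answer: 6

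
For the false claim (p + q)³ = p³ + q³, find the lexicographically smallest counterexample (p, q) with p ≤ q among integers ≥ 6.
(p, q) = (6, 6)

Substituting (6, 6) into the claim:
LHS = (6 + 6)³ = 1728
RHS = 6³ + 6³ = 432

Since LHS ≠ RHS, this pair disproves the claim, and no lexicographically smaller pair (p ≤ q, integers ≥ 6) does.

For instance (7, 8) is also a counterexample (LHS = 3375, RHS = 855), but it's lexicographically larger.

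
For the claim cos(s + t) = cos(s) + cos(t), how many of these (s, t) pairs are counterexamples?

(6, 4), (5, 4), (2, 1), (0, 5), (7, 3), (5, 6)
Testing each pair:
(6, 4): LHS = cos(10) ≈ -0.8391, RHS = cos(4) + cos(6) ≈ 0.3065 → counterexample
(5, 4): LHS = cos(9) ≈ -0.9111, RHS = cos(4) + cos(5) ≈ -0.37 → counterexample
(2, 1): LHS = cos(3) ≈ -0.99, RHS = cos(2) + cos(1) ≈ 0.1242 → counterexample
(0, 5): LHS = cos(5) ≈ 0.2837, RHS = cos(5) + 1 ≈ 1.284 → counterexample
(7, 3): LHS = cos(10) ≈ -0.8391, RHS = cos(3) + cos(7) ≈ -0.2361 → counterexample
(5, 6): LHS = cos(11) ≈ 0.004426, RHS = cos(5) + cos(6) ≈ 1.244 → counterexample

That makes 6 counterexamples.

Answer: 6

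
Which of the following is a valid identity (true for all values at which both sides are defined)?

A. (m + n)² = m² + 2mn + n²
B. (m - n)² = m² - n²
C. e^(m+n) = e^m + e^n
A

A: holds — e.g. at (2, 7), both sides equal 81.
B: fails at (1, 5) — LHS = 16, RHS = -24.
C: fails at (4, 6) — LHS = e^10 ≈ 22026.5, RHS = e^4 + e^6 ≈ 458.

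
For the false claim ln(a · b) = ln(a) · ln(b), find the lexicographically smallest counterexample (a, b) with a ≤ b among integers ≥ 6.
(a, b) = (6, 6)

Substituting (6, 6) into the claim:
LHS = ln(6 · 6) = ln(36) ≈ 3.584
RHS = ln(6) · ln(6) = ln(6)² ≈ 3.21

Since LHS ≠ RHS, this pair disproves the claim, and no lexicographically smaller pair (a ≤ b, integers ≥ 6) does.

For instance (11, 13) is also a counterexample (LHS = ln(143) ≈ 4.963, RHS = ln(11)·ln(13) ≈ 6.15), but it's lexicographically larger.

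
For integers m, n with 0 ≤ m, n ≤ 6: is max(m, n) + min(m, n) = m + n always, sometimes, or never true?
The identity holds for every pair in the range. For instance at (m, n) = (6, 4): both sides equal 10.

Answer: Always true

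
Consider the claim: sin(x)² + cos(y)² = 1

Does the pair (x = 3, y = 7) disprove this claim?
Yes

Substituting x = 3, y = 7:
LHS = sin(3)² + cos(7)² ≈ 0.5883
RHS = 1

Since LHS ≠ RHS, this pair disproves the claim.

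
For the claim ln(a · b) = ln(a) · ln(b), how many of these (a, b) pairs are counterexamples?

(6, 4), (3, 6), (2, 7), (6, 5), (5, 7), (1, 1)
Testing each pair:
(6, 4): LHS = ln(24) ≈ 3.178, RHS = ln(4)·ln(6) ≈ 2.484 → counterexample
(3, 6): LHS = ln(18) ≈ 2.89, RHS = ln(3)·ln(6) ≈ 1.968 → counterexample
(2, 7): LHS = ln(14) ≈ 2.639, RHS = ln(2)·ln(7) ≈ 1.349 → counterexample
(6, 5): LHS = ln(30) ≈ 3.401, RHS = ln(5)·ln(6) ≈ 2.884 → counterexample
(5, 7): LHS = ln(35) ≈ 3.555, RHS = ln(5)·ln(7) ≈ 3.132 → counterexample
(1, 1): LHS = 0, RHS = 0 → satisfies claim

That makes 5 counterexamples.

Answer: 5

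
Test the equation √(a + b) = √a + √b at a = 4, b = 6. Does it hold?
Substituting a = 4, b = 6:

LHS = √(4 + 6) = √(10) ≈ 3.162
RHS = √4 + √6 = 2 + √(6) ≈ 4.449

LHS ≠ RHS, so the equation does not hold at this point.

Answer: Fails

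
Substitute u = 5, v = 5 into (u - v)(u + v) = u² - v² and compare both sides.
LHS = (5 - 5)(5 + 5) = 0
RHS = 5² - 5² = 0

LHS = RHS: the two sides agree.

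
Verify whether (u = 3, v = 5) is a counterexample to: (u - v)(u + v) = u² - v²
No

Substituting u = 3, v = 5:
LHS = (3 - 5)(3 + 5) = -16
RHS = 3² - 5² = -16

The sides agree, so this pair does not disprove the claim.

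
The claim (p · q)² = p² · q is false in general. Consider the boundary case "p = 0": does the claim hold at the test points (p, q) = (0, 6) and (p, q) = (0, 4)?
Yes, holds at both test points

At (0, 6): LHS = 0, RHS = 0 → equal
At (0, 4): LHS = 0, RHS = 0 → equal

So the claim does hold at both of these boundary points, even though it is not an identity.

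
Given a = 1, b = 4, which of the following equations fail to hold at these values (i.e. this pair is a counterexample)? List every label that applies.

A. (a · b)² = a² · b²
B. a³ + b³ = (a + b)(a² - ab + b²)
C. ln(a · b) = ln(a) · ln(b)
Evaluating each claim at the given values:
A. LHS = 16, RHS = 16 → holds here (LHS = RHS)
B. LHS = 65, RHS = 65 → holds here (LHS = RHS)
C. LHS = ln(4) ≈ 1.386, RHS = 0 → fails here (LHS ≠ RHS)

Answer: C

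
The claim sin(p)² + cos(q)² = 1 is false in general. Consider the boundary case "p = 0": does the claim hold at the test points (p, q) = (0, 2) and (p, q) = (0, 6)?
At (0, 2): LHS = cos(2)² ≈ 0.1732 ≠ RHS = 1
At (0, 6): LHS = cos(6)² ≈ 0.9219 ≠ RHS = 1

Answer: No, fails at both test points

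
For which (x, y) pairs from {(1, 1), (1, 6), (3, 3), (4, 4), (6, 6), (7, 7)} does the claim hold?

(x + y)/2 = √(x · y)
(1, 1), (3, 3), (4, 4), (6, 6), (7, 7)

Testing each pair:
(1, 1): LHS = 1, RHS = 1 → holds
(1, 6): LHS = 7/2, RHS = √(6) ≈ 2.449 → fails
(3, 3): LHS = 3, RHS = 3 → holds
(4, 4): LHS = 4, RHS = 4 → holds
(6, 6): LHS = 6, RHS = 6 → holds
(7, 7): LHS = 7, RHS = 7 → holds

5 of 6 pairs satisfy the claim.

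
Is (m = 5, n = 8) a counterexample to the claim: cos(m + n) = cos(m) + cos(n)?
Substituting m = 5, n = 8:
LHS = cos(5 + 8) = cos(13) ≈ 0.9074
RHS = cos(5) + cos(8) ≈ 0.1382

Since LHS ≠ RHS, this pair disproves the claim.

Answer: Yes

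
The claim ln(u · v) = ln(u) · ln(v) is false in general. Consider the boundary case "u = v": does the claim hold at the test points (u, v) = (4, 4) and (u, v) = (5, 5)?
At (4, 4): LHS = ln(16) ≈ 2.773 ≠ RHS = ln(4)² ≈ 1.922
At (5, 5): LHS = ln(25) ≈ 3.219 ≠ RHS = ln(5)² ≈ 2.59

Answer: No, fails at both test points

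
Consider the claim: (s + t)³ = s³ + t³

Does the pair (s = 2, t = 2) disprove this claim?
Substituting s = 2, t = 2:
LHS = (2 + 2)³ = 64
RHS = 2³ + 2³ = 16

Since LHS ≠ RHS, this pair disproves the claim.

Answer: Yes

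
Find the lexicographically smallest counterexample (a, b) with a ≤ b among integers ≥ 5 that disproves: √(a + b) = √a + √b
Substituting (5, 5) into the claim:
LHS = √(5 + 5) = √(10) ≈ 3.162
RHS = √5 + √5 = 2·√(5) ≈ 4.472

Since LHS ≠ RHS, this pair disproves the claim, and no lexicographically smaller pair (a ≤ b, integers ≥ 5) does.

For instance (7, 7) is also a counterexample (LHS = √(14) ≈ 3.742, RHS = 2·√(7) ≈ 5.292), but it's lexicographically larger.

Answer: (a, b) = (5, 5)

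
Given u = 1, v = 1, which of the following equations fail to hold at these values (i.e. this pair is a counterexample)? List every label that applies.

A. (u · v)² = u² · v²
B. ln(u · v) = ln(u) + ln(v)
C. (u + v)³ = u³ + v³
Evaluating each claim at the given values:
A. LHS = 1, RHS = 1 → holds here (LHS = RHS)
B. LHS = 0, RHS = 0 → holds here (LHS = RHS)
C. LHS = 8, RHS = 2 → fails here (LHS ≠ RHS)

Answer: C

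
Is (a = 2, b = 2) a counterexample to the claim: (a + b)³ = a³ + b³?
Substituting a = 2, b = 2:
LHS = (2 + 2)³ = 64
RHS = 2³ + 2³ = 16

Since LHS ≠ RHS, this pair disproves the claim.

Answer: Yes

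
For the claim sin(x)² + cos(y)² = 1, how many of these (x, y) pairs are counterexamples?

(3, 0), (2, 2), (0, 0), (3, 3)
1

Testing each pair:
(3, 0): LHS = sin(3)² + 1 ≈ 1.02, RHS = 1 → counterexample
(2, 2): LHS = cos(2)² + sin(2)² = 1, RHS = 1 → satisfies claim
(0, 0): LHS = 1, RHS = 1 → satisfies claim
(3, 3): LHS = sin(3)² + cos(3)² = 1, RHS = 1 → satisfies claim

That makes 1 counterexample.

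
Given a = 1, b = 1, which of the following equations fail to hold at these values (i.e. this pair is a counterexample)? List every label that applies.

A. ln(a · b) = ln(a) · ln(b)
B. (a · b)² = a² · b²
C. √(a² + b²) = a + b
C

Evaluating each claim at the given values:
A. LHS = 0, RHS = 0 → holds here (LHS = RHS)
B. LHS = 1, RHS = 1 → holds here (LHS = RHS)
C. LHS = √(2) ≈ 1.414, RHS = 2 → fails here (LHS ≠ RHS)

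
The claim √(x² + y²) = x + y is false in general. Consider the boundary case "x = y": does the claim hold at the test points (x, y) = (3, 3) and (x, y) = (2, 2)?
At (3, 3): LHS = 3·√(2) ≈ 4.243 ≠ RHS = 6
At (2, 2): LHS = 2·√(2) ≈ 2.828 ≠ RHS = 4

Answer: No, fails at both test points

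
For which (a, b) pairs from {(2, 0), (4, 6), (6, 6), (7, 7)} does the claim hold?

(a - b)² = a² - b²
Testing each pair:
(2, 0): LHS = 4, RHS = 4 → holds
(4, 6): LHS = 4, RHS = -20 → fails
(6, 6): LHS = 0, RHS = 0 → holds
(7, 7): LHS = 0, RHS = 0 → holds

3 of 4 pairs satisfy the claim.

Answer: (2, 0), (6, 6), (7, 7)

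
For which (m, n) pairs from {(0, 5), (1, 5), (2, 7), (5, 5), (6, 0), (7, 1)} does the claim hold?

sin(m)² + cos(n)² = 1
(5, 5)

Testing each pair:
(0, 5): LHS = cos(5)² ≈ 0.08046, RHS = 1 → fails
(1, 5): LHS = cos(5)² + sin(1)² ≈ 0.7885, RHS = 1 → fails
(2, 7): LHS = cos(7)² + sin(2)² ≈ 1.395, RHS = 1 → fails
(5, 5): LHS = cos(5)² + sin(5)² = 1, RHS = 1 → holds
(6, 0): LHS = sin(6)² + 1 ≈ 1.078, RHS = 1 → fails
(7, 1): LHS = cos(1)² + sin(7)² ≈ 0.7236, RHS = 1 → fails

1 of 6 pairs satisfies the claim.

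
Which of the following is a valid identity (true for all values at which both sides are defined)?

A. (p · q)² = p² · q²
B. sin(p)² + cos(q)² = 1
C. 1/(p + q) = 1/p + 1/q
A: holds — e.g. at (3, 7), both sides equal 441.
B: fails at (1, 2) — LHS = cos(2)² + sin(1)² ≈ 0.8813, RHS = 1.
C: fails at (4, 6) — LHS = 1/10, RHS = 5/12.

Answer: A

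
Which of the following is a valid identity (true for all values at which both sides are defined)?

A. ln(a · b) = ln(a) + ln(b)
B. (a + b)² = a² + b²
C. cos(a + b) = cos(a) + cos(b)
A: holds — e.g. at (2, 5), both sides equal ln(10) ≈ 2.303.
B: fails at (1, 2) — LHS = 9, RHS = 5.
C: fails at (6, 7) — LHS = cos(13) ≈ 0.9074, RHS = cos(7) + cos(6) ≈ 1.714.

Answer: A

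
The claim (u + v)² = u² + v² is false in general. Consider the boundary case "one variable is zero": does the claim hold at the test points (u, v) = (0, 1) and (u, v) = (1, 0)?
At (0, 1): LHS = 1, RHS = 1 → equal
At (1, 0): LHS = 1, RHS = 1 → equal

So the claim does hold at both of these boundary points, even though it is not an identity.

Answer: Yes, holds at both test points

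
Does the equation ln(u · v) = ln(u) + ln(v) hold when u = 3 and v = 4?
Holds

Substituting u = 3, v = 4:

LHS = ln(3 · 4) = ln(12) ≈ 2.485
RHS = ln(3) + ln(4) ≈ 2.485

LHS = RHS, so the equation holds at this point.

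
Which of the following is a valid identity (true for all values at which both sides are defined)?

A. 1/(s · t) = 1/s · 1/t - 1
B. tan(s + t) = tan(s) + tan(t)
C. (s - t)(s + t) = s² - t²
C

A: fails at (1, 4) — LHS = 1/4, RHS = -3/4.
B: fails at (2, 2) — LHS = tan(4) ≈ 1.158, RHS = 2·tan(2) ≈ -4.37.
C: holds — e.g. at (2, 4), both sides equal -12.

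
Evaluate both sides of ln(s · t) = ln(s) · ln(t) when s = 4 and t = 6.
LHS = ln(4 · 6) = ln(24) ≈ 3.178
RHS = ln(4) · ln(6) ≈ 2.484

LHS ≠ RHS (they differ by about 0.6941), so the equation does not hold here.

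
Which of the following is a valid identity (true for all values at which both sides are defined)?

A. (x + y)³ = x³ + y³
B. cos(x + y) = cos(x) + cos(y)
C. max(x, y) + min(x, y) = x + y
C

A: fails at (1, 4) — LHS = 125, RHS = 65.
B: fails at (3, 5) — LHS = cos(8) ≈ -0.1455, RHS = cos(3) + cos(5) ≈ -0.7063.
C: holds — e.g. at (1, 3), both sides equal 4.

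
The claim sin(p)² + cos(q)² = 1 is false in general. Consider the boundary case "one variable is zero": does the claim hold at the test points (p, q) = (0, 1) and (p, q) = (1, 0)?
No, fails at both test points

At (0, 1): LHS = cos(1)² ≈ 0.2919 ≠ RHS = 1
At (1, 0): LHS = sin(1)² + 1 ≈ 1.708 ≠ RHS = 1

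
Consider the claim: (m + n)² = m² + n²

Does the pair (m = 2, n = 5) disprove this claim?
Substituting m = 2, n = 5:
LHS = (2 + 5)² = 49
RHS = 2² + 5² = 29

Since LHS ≠ RHS, this pair disproves the claim.

Answer: Yes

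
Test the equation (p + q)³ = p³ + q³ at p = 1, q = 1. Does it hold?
Fails

Substituting p = 1, q = 1:

LHS = (1 + 1)³ = 8
RHS = 1³ + 1³ = 2

LHS ≠ RHS, so the equation does not hold at this point.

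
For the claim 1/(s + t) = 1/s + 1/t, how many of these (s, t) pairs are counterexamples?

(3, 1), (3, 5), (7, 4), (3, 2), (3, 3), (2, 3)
Testing each pair:
(3, 1): LHS = 1/4, RHS = 4/3 → counterexample
(3, 5): LHS = 1/8, RHS = 8/15 → counterexample
(7, 4): LHS = 1/11, RHS = 11/28 → counterexample
(3, 2): LHS = 1/5, RHS = 5/6 → counterexample
(3, 3): LHS = 1/6, RHS = 2/3 → counterexample
(2, 3): LHS = 1/5, RHS = 5/6 → counterexample

That makes 6 counterexamples.

Answer: 6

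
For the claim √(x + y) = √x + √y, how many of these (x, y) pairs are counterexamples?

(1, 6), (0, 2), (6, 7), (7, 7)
3

Testing each pair:
(1, 6): LHS = √(7) ≈ 2.646, RHS = 1 + √(6) ≈ 3.449 → counterexample
(0, 2): LHS = √(2) ≈ 1.414, RHS = √(2) ≈ 1.414 → satisfies claim
(6, 7): LHS = √(13) ≈ 3.606, RHS = √(6) + √(7) ≈ 5.095 → counterexample
(7, 7): LHS = √(14) ≈ 3.742, RHS = 2·√(7) ≈ 5.292 → counterexample

That makes 3 counterexamples.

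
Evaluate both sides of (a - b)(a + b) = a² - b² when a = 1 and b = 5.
LHS = (1 - 5)(1 + 5) = -24
RHS = 1² - 5² = -24

LHS = RHS: the two sides agree.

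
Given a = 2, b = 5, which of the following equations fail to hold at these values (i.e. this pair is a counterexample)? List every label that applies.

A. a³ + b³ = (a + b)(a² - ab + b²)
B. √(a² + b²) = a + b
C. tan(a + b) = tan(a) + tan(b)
Evaluating each claim at the given values:
A. LHS = 133, RHS = 133 → holds here (LHS = RHS)
B. LHS = √(29) ≈ 5.385, RHS = 7 → fails here (LHS ≠ RHS)
C. LHS = tan(7) ≈ 0.8714, RHS = tan(5) + tan(2) ≈ -5.566 → fails here (LHS ≠ RHS)

Answer: B, C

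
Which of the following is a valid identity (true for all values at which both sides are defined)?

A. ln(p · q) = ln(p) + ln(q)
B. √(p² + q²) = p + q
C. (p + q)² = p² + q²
A: holds — e.g. at (2, 7), both sides equal ln(14) ≈ 2.639.
B: fails at (1, 5) — LHS = √(26) ≈ 5.099, RHS = 6.
C: fails at (2, 3) — LHS = 25, RHS = 13.

Answer: A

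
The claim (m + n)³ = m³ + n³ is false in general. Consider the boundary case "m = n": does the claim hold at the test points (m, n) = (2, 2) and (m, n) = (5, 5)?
No, fails at both test points

At (2, 2): LHS = 64 ≠ RHS = 16
At (5, 5): LHS = 1000 ≠ RHS = 250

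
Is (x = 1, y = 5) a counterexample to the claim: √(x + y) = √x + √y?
Yes

Substituting x = 1, y = 5:
LHS = √(1 + 5) = √(6) ≈ 2.449
RHS = √1 + √5 = 1 + √(5) ≈ 3.236

Since LHS ≠ RHS, this pair disproves the claim.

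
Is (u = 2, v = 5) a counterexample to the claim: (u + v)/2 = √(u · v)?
Substituting u = 2, v = 5:
LHS = (2 + 5)/2 = 7/2
RHS = √(2 · 5) = √(10) ≈ 3.162

Since LHS ≠ RHS, this pair disproves the claim.

Answer: Yes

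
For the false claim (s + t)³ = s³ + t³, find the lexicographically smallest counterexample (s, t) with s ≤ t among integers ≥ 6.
(s, t) = (6, 6)

Substituting (6, 6) into the claim:
LHS = (6 + 6)³ = 1728
RHS = 6³ + 6³ = 432

Since LHS ≠ RHS, this pair disproves the claim, and no lexicographically smaller pair (s ≤ t, integers ≥ 6) does.

For instance (9, 10) is also a counterexample (LHS = 6859, RHS = 1729), but it's lexicographically larger.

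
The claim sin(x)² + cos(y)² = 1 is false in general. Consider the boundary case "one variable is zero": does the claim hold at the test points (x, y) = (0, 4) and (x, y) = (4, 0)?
No, fails at both test points

At (0, 4): LHS = cos(4)² ≈ 0.4272 ≠ RHS = 1
At (4, 0): LHS = sin(4)² + 1 ≈ 1.573 ≠ RHS = 1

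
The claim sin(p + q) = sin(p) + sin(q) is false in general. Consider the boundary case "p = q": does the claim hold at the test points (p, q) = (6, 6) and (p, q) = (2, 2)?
At (6, 6): LHS = sin(12) ≈ -0.5366 ≠ RHS = 2·sin(6) ≈ -0.5588
At (2, 2): LHS = sin(4) ≈ -0.7568 ≠ RHS = 2·sin(2) ≈ 1.819

Answer: No, fails at both test points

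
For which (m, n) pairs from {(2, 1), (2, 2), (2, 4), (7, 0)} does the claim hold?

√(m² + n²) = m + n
(7, 0)

Testing each pair:
(2, 1): LHS = √(5) ≈ 2.236, RHS = 3 → fails
(2, 2): LHS = 2·√(2) ≈ 2.828, RHS = 4 → fails
(2, 4): LHS = 2·√(5) ≈ 4.472, RHS = 6 → fails
(7, 0): LHS = 7, RHS = 7 → holds

1 of 4 pairs satisfies the claim.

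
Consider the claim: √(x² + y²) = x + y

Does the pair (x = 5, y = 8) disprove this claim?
Yes

Substituting x = 5, y = 8:
LHS = √(5² + 8²) = √(89) ≈ 9.434
RHS = 5 + 8 = 13

Since LHS ≠ RHS, this pair disproves the claim.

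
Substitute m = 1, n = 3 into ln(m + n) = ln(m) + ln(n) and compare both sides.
LHS = ln(1 + 3) = ln(4) ≈ 1.386
RHS = ln(1) + ln(3) = ln(3) ≈ 1.099

LHS ≠ RHS (they differ by about 0.2877), so the equation does not hold here.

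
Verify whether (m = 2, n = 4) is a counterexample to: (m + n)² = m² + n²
Yes

Substituting m = 2, n = 4:
LHS = (2 + 4)² = 36
RHS = 2² + 4² = 20

Since LHS ≠ RHS, this pair disproves the claim.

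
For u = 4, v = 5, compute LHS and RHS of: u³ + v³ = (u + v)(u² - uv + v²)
LHS = 4³ + 5³ = 189
RHS = (4 + 5)(4² - 4·5 + 5²) = 189

LHS = RHS: the two sides agree.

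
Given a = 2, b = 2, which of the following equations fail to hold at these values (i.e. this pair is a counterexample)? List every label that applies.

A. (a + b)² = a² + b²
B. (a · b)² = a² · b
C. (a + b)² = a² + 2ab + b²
A, B

Evaluating each claim at the given values:
A. LHS = 16, RHS = 8 → fails here (LHS ≠ RHS)
B. LHS = 16, RHS = 8 → fails here (LHS ≠ RHS)
C. LHS = 16, RHS = 16 → holds here (LHS = RHS)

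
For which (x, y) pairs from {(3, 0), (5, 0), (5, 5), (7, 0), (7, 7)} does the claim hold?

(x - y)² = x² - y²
Testing each pair:
(3, 0): LHS = 9, RHS = 9 → holds
(5, 0): LHS = 25, RHS = 25 → holds
(5, 5): LHS = 0, RHS = 0 → holds
(7, 0): LHS = 49, RHS = 49 → holds
(7, 7): LHS = 0, RHS = 0 → holds

Every pair satisfies the claim.

Answer: All pairs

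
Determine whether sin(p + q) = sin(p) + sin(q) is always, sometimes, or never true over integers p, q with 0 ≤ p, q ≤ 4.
It holds at (p, q) = (0, 3) (both sides equal sin(3) ≈ 0.1411), but fails at (p, q) = (2, 1) (LHS = sin(3) ≈ 0.1411, RHS = sin(1) + sin(2) ≈ 1.751).

Answer: Sometimes true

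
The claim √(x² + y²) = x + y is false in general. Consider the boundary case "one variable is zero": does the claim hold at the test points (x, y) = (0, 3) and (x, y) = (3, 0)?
Yes, holds at both test points

At (0, 3): LHS = 3, RHS = 3 → equal
At (3, 0): LHS = 3, RHS = 3 → equal

So the claim does hold at both of these boundary points, even though it is not an identity.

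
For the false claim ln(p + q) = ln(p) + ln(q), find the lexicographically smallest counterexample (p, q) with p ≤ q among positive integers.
(p, q) = (1, 1)

Substituting (1, 1) into the claim:
LHS = ln(1 + 1) = ln(2) ≈ 0.6931
RHS = ln(1) + ln(1) = 0

Since LHS ≠ RHS, this pair disproves the claim, and no lexicographically smaller pair (p ≤ q, positive integers) does.

For instance (5, 8) is also a counterexample (LHS = ln(13) ≈ 2.565, RHS = ln(5) + ln(8) ≈ 3.689), but it's lexicographically larger.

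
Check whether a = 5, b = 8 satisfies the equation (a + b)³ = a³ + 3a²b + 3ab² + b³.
Holds

Substituting a = 5, b = 8:

LHS = (5 + 8)³ = 2197
RHS = 5³ + 3·5²·8 + 3·5·8² + 8³ = 2197

LHS = RHS, so the equation holds at this point.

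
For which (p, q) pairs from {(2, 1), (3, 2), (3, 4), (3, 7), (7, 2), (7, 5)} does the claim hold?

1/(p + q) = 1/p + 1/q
Testing each pair:
(2, 1): LHS = 1/3, RHS = 3/2 → fails
(3, 2): LHS = 1/5, RHS = 5/6 → fails
(3, 4): LHS = 1/7, RHS = 7/12 → fails
(3, 7): LHS = 1/10, RHS = 10/21 → fails
(7, 2): LHS = 1/9, RHS = 9/14 → fails
(7, 5): LHS = 1/12, RHS = 12/35 → fails

No pair satisfies the claim.

Answer: None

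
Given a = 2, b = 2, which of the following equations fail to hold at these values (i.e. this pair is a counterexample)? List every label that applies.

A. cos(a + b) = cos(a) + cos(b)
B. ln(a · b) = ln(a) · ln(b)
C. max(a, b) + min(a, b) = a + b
Evaluating each claim at the given values:
A. LHS = cos(4) ≈ -0.6536, RHS = 2·cos(2) ≈ -0.8323 → fails here (LHS ≠ RHS)
B. LHS = ln(4) ≈ 1.386, RHS = ln(2)² ≈ 0.4805 → fails here (LHS ≠ RHS)
C. LHS = 4, RHS = 4 → holds here (LHS = RHS)

Answer: A, B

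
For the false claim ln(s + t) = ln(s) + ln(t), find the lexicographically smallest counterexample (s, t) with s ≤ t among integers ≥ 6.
(s, t) = (6, 6)

Substituting (6, 6) into the claim:
LHS = ln(6 + 6) = ln(12) ≈ 2.485
RHS = ln(6) + ln(6) = 2·ln(6) ≈ 3.584

Since LHS ≠ RHS, this pair disproves the claim, and no lexicographically smaller pair (s ≤ t, integers ≥ 6) does.

For instance (10, 12) is also a counterexample (LHS = ln(22) ≈ 3.091, RHS = ln(10) + ln(12) ≈ 4.787), but it's lexicographically larger.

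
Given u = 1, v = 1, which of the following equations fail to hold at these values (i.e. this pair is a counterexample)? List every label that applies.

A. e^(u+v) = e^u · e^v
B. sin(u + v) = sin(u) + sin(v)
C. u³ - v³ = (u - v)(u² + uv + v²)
Evaluating each claim at the given values:
A. LHS = e^2 ≈ 7.389, RHS = e^2 ≈ 7.389 → holds here (LHS = RHS)
B. LHS = sin(2) ≈ 0.9093, RHS = 2·sin(1) ≈ 1.683 → fails here (LHS ≠ RHS)
C. LHS = 0, RHS = 0 → holds here (LHS = RHS)

Answer: B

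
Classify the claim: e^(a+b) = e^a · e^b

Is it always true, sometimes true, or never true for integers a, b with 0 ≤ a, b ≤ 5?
Always true

The identity holds for every pair in the range. For instance at (a, b) = (0, 4): both sides equal e^4 ≈ 54.6.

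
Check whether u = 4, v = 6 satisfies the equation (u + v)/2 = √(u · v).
Substituting u = 4, v = 6:

LHS = (4 + 6)/2 = 5
RHS = √(4 · 6) = 2·√(6) ≈ 4.899

LHS ≠ RHS, so the equation does not hold at this point.

Answer: Fails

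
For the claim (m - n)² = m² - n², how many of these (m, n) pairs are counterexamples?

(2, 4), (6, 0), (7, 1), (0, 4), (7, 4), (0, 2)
Testing each pair:
(2, 4): LHS = 4, RHS = -12 → counterexample
(6, 0): LHS = 36, RHS = 36 → satisfies claim
(7, 1): LHS = 36, RHS = 48 → counterexample
(0, 4): LHS = 16, RHS = -16 → counterexample
(7, 4): LHS = 9, RHS = 33 → counterexample
(0, 2): LHS = 4, RHS = -4 → counterexample

That makes 5 counterexamples.

Answer: 5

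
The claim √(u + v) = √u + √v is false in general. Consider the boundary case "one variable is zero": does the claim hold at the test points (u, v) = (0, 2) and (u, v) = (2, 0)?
Yes, holds at both test points

At (0, 2): LHS = √(2) ≈ 1.414, RHS = √(2) ≈ 1.414 → equal
At (2, 0): LHS = √(2) ≈ 1.414, RHS = √(2) ≈ 1.414 → equal

So the claim does hold at both of these boundary points, even though it is not an identity.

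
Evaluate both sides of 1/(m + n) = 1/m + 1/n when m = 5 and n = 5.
LHS = 1/(5 + 5) = 1/10
RHS = 1/5 + 1/5 = 2/5

LHS ≠ RHS, so the equation does not hold here.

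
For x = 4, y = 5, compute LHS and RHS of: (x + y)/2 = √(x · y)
LHS = (4 + 5)/2 = 9/2
RHS = √(4 · 5) = 2·√(5) ≈ 4.472

LHS ≠ RHS (they differ by about 0.02786), so the equation does not hold here.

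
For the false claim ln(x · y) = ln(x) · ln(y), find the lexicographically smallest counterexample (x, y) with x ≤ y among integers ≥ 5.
(x, y) = (5, 5)

Substituting (5, 5) into the claim:
LHS = ln(5 · 5) = ln(25) ≈ 3.219
RHS = ln(5) · ln(5) = ln(5)² ≈ 2.59

Since LHS ≠ RHS, this pair disproves the claim, and no lexicographically smaller pair (x ≤ y, integers ≥ 5) does.

For instance (8, 8) is also a counterexample (LHS = ln(64) ≈ 4.159, RHS = ln(8)² ≈ 4.324), but it's lexicographically larger.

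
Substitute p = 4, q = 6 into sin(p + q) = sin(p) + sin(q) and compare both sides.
LHS = sin(4 + 6) = sin(10) ≈ -0.544
RHS = sin(4) + sin(6) ≈ -1.036

LHS ≠ RHS (they differ by about 0.4922), so the equation does not hold here.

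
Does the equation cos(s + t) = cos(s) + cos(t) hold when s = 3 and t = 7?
Fails

Substituting s = 3, t = 7:

LHS = cos(3 + 7) = cos(10) ≈ -0.8391
RHS = cos(3) + cos(7) ≈ -0.2361

LHS ≠ RHS, so the equation does not hold at this point.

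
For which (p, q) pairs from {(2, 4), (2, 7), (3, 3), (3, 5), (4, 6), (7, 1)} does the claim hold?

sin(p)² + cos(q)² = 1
Testing each pair:
(2, 4): LHS = cos(4)² + sin(2)² ≈ 1.254, RHS = 1 → fails
(2, 7): LHS = cos(7)² + sin(2)² ≈ 1.395, RHS = 1 → fails
(3, 3): LHS = sin(3)² + cos(3)² = 1, RHS = 1 → holds
(3, 5): LHS = sin(3)² + cos(5)² ≈ 0.1004, RHS = 1 → fails
(4, 6): LHS = sin(4)² + cos(6)² ≈ 1.495, RHS = 1 → fails
(7, 1): LHS = cos(1)² + sin(7)² ≈ 0.7236, RHS = 1 → fails

1 of 6 pairs satisfies the claim.

Answer: (3, 3)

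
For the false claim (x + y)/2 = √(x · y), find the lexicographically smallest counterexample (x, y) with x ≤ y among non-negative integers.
(x, y) = (0, 1)

Substituting (0, 1) into the claim:
LHS = (0 + 1)/2 = 1/2
RHS = √(0 · 1) = 0

Since LHS ≠ RHS, this pair disproves the claim, and no lexicographically smaller pair (x ≤ y, non-negative integers) does.

For instance (0, 7) is also a counterexample (LHS = 7/2, RHS = 0), but it's lexicographically larger.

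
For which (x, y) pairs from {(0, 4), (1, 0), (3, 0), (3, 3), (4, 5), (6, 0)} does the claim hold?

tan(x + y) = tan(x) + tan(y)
(0, 4), (1, 0), (3, 0), (6, 0)

Testing each pair:
(0, 4): LHS = tan(4) ≈ 1.158, RHS = tan(4) ≈ 1.158 → holds
(1, 0): LHS = tan(1) ≈ 1.557, RHS = tan(1) ≈ 1.557 → holds
(3, 0): LHS = tan(3) ≈ -0.1425, RHS = tan(3) ≈ -0.1425 → holds
(3, 3): LHS = tan(6) ≈ -0.291, RHS = 2·tan(3) ≈ -0.2851 → fails
(4, 5): LHS = tan(9) ≈ -0.4523, RHS = tan(5) + tan(4) ≈ -2.223 → fails
(6, 0): LHS = tan(6) ≈ -0.291, RHS = tan(6) ≈ -0.291 → holds

4 of 6 pairs satisfy the claim.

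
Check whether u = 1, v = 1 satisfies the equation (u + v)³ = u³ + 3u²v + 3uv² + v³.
Holds

Substituting u = 1, v = 1:

LHS = (1 + 1)³ = 8
RHS = 1³ + 3·1²·1 + 3·1·1² + 1³ = 8

LHS = RHS, so the equation holds at this point.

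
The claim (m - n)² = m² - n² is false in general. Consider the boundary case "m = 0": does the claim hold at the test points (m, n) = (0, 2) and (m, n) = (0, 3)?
At (0, 2): LHS = 4 ≠ RHS = -4
At (0, 3): LHS = 9 ≠ RHS = -9

Answer: No, fails at both test points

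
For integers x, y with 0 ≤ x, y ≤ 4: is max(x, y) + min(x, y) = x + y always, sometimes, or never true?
Always true

The identity holds for every pair in the range. For instance at (x, y) = (0, 3): both sides equal 3.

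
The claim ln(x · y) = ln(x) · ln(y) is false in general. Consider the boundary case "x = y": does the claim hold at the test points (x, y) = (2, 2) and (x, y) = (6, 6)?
At (2, 2): LHS = ln(4) ≈ 1.386 ≠ RHS = ln(2)² ≈ 0.4805
At (6, 6): LHS = ln(36) ≈ 3.584 ≠ RHS = ln(6)² ≈ 3.21

Answer: No, fails at both test points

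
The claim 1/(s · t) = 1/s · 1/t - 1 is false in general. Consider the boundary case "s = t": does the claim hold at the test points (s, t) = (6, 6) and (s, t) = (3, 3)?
At (6, 6): LHS = 1/36 ≠ RHS = -35/36
At (3, 3): LHS = 1/9 ≠ RHS = -8/9

Answer: No, fails at both test points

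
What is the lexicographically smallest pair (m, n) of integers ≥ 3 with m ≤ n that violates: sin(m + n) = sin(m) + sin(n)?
Substituting (3, 3) into the claim:
LHS = sin(3 + 3) = sin(6) ≈ -0.2794
RHS = sin(3) + sin(3) = 2·sin(3) ≈ 0.2822

Since LHS ≠ RHS, this pair disproves the claim, and no lexicographically smaller pair (m ≤ n, integers ≥ 3) does.

For instance (4, 10) is also a counterexample (LHS = sin(14) ≈ 0.9906, RHS = sin(4) + sin(10) ≈ -1.301), but it's lexicographically larger.

Answer: (m, n) = (3, 3)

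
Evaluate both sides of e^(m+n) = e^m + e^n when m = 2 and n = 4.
LHS = e^(2+4) = e^6 ≈ 403.4
RHS = e^2 + e^4 ≈ 61.99

LHS ≠ RHS (they differ by about 341.4), so the equation does not hold here.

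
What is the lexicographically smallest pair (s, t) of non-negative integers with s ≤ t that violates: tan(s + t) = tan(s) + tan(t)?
At (0, 4): both sides equal tan(4) ≈ 1.158, so it holds there.
At (0, 5): both sides equal tan(5) ≈ -3.381, so it holds there.

Substituting (1, 1) into the claim:
LHS = tan(1 + 1) = tan(2) ≈ -2.185
RHS = tan(1) + tan(1) = 2·tan(1) ≈ 3.115

Since LHS ≠ RHS, this pair disproves the claim, and no lexicographically smaller pair (s ≤ t, non-negative integers) does.

For instance (1, 3) is also a counterexample (LHS = tan(4) ≈ 1.158, RHS = tan(3) + tan(1) ≈ 1.415), but it's lexicographically larger.

Answer: (s, t) = (1, 1)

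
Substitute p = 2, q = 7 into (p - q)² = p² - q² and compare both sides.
LHS = (2 - 7)² = 25
RHS = 2² - 7² = -45

LHS ≠ RHS, so the equation does not hold here.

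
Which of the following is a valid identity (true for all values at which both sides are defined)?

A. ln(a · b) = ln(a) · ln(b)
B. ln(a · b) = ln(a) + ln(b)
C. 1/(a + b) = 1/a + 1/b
B

A: fails at (2, 2) — LHS = ln(4) ≈ 1.386, RHS = ln(2)² ≈ 0.4805.
B: holds — e.g. at (2, 2), both sides equal ln(4) ≈ 1.386.
C: fails at (2, 4) — LHS = 1/6, RHS = 3/4.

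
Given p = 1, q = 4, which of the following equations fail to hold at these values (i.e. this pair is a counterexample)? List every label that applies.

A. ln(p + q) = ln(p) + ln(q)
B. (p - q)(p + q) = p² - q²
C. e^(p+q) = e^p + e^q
A, C

Evaluating each claim at the given values:
A. LHS = ln(5) ≈ 1.609, RHS = ln(4) ≈ 1.386 → fails here (LHS ≠ RHS)
B. LHS = -15, RHS = -15 → holds here (LHS = RHS)
C. LHS = e^5 ≈ 148.4, RHS = e + e^4 ≈ 57.32 → fails here (LHS ≠ RHS)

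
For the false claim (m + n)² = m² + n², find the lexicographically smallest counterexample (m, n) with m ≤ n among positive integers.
Substituting (1, 1) into the claim:
LHS = (1 + 1)² = 4
RHS = 1² + 1² = 2

Since LHS ≠ RHS, this pair disproves the claim, and no lexicographically smaller pair (m ≤ n, positive integers) does.

For instance (4, 6) is also a counterexample (LHS = 100, RHS = 52), but it's lexicographically larger.

Answer: (m, n) = (1, 1)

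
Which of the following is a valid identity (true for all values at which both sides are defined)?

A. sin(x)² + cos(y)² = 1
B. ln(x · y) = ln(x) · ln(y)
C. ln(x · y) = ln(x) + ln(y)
A: fails at (1, 2) — LHS = cos(2)² + sin(1)² ≈ 0.8813, RHS = 1.
B: fails at (5, 8) — LHS = ln(40) ≈ 3.689, RHS = ln(5)·ln(8) ≈ 3.347.
C: holds — e.g. at (1, 4), both sides equal ln(4) ≈ 1.386.

Answer: C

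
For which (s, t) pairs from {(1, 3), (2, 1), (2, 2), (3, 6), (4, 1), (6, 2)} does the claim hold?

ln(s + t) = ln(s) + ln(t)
(2, 2)

Testing each pair:
(1, 3): LHS = ln(4) ≈ 1.386, RHS = ln(3) ≈ 1.099 → fails
(2, 1): LHS = ln(3) ≈ 1.099, RHS = ln(2) ≈ 0.6931 → fails
(2, 2): LHS = ln(4) ≈ 1.386, RHS = 2·ln(2) ≈ 1.386 → holds
(3, 6): LHS = ln(9) ≈ 2.197, RHS = ln(3) + ln(6) ≈ 2.89 → fails
(4, 1): LHS = ln(5) ≈ 1.609, RHS = ln(4) ≈ 1.386 → fails
(6, 2): LHS = ln(8) ≈ 2.079, RHS = ln(2) + ln(6) ≈ 2.485 → fails

1 of 6 pairs satisfies the claim.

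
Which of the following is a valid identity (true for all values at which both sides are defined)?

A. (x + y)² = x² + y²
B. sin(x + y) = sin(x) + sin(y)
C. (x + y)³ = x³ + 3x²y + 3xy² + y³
A: fails at (3, 7) — LHS = 100, RHS = 58.
B: fails at (5, 5) — LHS = sin(10) ≈ -0.544, RHS = 2·sin(5) ≈ -1.918.
C: holds — e.g. at (2, 4), both sides equal 216.

Answer: C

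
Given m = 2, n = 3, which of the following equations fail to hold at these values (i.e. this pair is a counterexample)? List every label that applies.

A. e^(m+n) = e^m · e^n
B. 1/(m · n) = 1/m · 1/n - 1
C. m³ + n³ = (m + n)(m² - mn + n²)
B

Evaluating each claim at the given values:
A. LHS = e^5 ≈ 148.4, RHS = e^5 ≈ 148.4 → holds here (LHS = RHS)
B. LHS = 1/6, RHS = -5/6 → fails here (LHS ≠ RHS)
C. LHS = 35, RHS = 35 → holds here (LHS = RHS)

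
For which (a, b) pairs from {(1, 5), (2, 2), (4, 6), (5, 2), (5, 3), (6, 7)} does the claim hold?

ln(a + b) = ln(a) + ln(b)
(2, 2)

Testing each pair:
(1, 5): LHS = ln(6) ≈ 1.792, RHS = ln(5) ≈ 1.609 → fails
(2, 2): LHS = ln(4) ≈ 1.386, RHS = 2·ln(2) ≈ 1.386 → holds
(4, 6): LHS = ln(10) ≈ 2.303, RHS = ln(4) + ln(6) ≈ 3.178 → fails
(5, 2): LHS = ln(7) ≈ 1.946, RHS = ln(2) + ln(5) ≈ 2.303 → fails
(5, 3): LHS = ln(8) ≈ 2.079, RHS = ln(3) + ln(5) ≈ 2.708 → fails
(6, 7): LHS = ln(13) ≈ 2.565, RHS = ln(6) + ln(7) ≈ 3.738 → fails

1 of 6 pairs satisfies the claim.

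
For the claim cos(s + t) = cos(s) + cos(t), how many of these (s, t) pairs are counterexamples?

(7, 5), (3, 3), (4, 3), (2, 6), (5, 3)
Testing each pair:
(7, 5): LHS = cos(12) ≈ 0.8439, RHS = cos(5) + cos(7) ≈ 1.038 → counterexample
(3, 3): LHS = cos(6) ≈ 0.9602, RHS = 2·cos(3) ≈ -1.98 → counterexample
(4, 3): LHS = cos(7) ≈ 0.7539, RHS = cos(3) + cos(4) ≈ -1.644 → counterexample
(2, 6): LHS = cos(8) ≈ -0.1455, RHS = cos(2) + cos(6) ≈ 0.544 → counterexample
(5, 3): LHS = cos(8) ≈ -0.1455, RHS = cos(3) + cos(5) ≈ -0.7063 → counterexample

That makes 5 counterexamples.

Answer: 5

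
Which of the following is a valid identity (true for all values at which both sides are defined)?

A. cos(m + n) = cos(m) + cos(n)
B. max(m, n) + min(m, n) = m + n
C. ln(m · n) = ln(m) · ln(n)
B

A: fails at (2, 5) — LHS = cos(7) ≈ 0.7539, RHS = cos(2) + cos(5) ≈ -0.1325.
B: holds — e.g. at (0, 1), both sides equal 1.
C: fails at (3, 7) — LHS = ln(21) ≈ 3.045, RHS = ln(3)·ln(7) ≈ 2.138.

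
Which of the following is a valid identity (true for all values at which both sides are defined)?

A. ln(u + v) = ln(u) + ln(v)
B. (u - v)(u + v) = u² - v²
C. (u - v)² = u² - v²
A: fails at (3, 4) — LHS = ln(7) ≈ 1.946, RHS = ln(3) + ln(4) ≈ 2.485.
B: holds — e.g. at (2, 2), both sides equal 0.
C: fails at (1, 4) — LHS = 9, RHS = -15.

Answer: B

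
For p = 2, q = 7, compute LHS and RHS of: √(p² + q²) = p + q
LHS = √(2² + 7²) = √(53) ≈ 7.28
RHS = 2 + 7 = 9

LHS ≠ RHS (they differ by about 1.72), so the equation does not hold here.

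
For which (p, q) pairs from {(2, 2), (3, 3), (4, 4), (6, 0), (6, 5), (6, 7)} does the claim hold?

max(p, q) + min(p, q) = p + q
All pairs

Testing each pair:
(2, 2): LHS = 4, RHS = 4 → holds
(3, 3): LHS = 6, RHS = 6 → holds
(4, 4): LHS = 8, RHS = 8 → holds
(6, 0): LHS = 6, RHS = 6 → holds
(6, 5): LHS = 11, RHS = 11 → holds
(6, 7): LHS = 13, RHS = 13 → holds

Every pair satisfies the claim.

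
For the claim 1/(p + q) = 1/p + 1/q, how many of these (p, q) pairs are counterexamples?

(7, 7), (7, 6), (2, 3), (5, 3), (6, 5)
Testing each pair:
(7, 7): LHS = 1/14, RHS = 2/7 → counterexample
(7, 6): LHS = 1/13, RHS = 13/42 → counterexample
(2, 3): LHS = 1/5, RHS = 5/6 → counterexample
(5, 3): LHS = 1/8, RHS = 8/15 → counterexample
(6, 5): LHS = 1/11, RHS = 11/30 → counterexample

That makes 5 counterexamples.

Answer: 5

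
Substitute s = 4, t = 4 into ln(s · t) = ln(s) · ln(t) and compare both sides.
LHS = ln(4 · 4) = ln(16) ≈ 2.773
RHS = ln(4) · ln(4) = ln(4)² ≈ 1.922

LHS ≠ RHS (they differ by about 0.8508), so the equation does not hold here.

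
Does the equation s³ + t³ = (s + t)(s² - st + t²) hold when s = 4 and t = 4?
Holds

Substituting s = 4, t = 4:

LHS = 4³ + 4³ = 128
RHS = (4 + 4)(4² - 4·4 + 4²) = 128

LHS = RHS, so the equation holds at this point.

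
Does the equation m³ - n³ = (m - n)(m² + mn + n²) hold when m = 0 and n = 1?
Substituting m = 0, n = 1:

LHS = 0³ - 1³ = -1
RHS = (0 - 1)(0² + 0·1 + 1²) = -1

LHS = RHS, so the equation holds at this point.

Answer: Holds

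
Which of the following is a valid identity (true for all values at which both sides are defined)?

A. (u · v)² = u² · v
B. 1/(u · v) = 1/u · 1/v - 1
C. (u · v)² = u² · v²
A: fails at (1, 4) — LHS = 16, RHS = 4.
B: fails at (4, 6) — LHS = 1/24, RHS = -23/24.
C: holds — e.g. at (2, 2), both sides equal 16.

Answer: C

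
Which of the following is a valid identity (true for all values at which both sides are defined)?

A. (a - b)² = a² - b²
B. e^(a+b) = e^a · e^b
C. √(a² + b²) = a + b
B

A: fails at (3, 5) — LHS = 4, RHS = -16.
B: holds — e.g. at (1, 4), both sides equal e^5 ≈ 148.4.
C: fails at (2, 2) — LHS = 2·√(2) ≈ 2.828, RHS = 4.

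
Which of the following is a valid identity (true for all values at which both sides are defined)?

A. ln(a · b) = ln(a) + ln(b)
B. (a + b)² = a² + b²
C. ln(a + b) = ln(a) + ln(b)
A: holds — e.g. at (2, 3), both sides equal ln(6) ≈ 1.792.
B: fails at (5, 8) — LHS = 169, RHS = 89.
C: fails at (3, 5) — LHS = ln(8) ≈ 2.079, RHS = ln(3) + ln(5) ≈ 2.708.

Answer: A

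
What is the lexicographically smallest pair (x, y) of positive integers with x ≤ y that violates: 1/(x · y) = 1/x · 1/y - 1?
Substituting (1, 1) into the claim:
LHS = 1/(1 · 1) = 1
RHS = 1/1 · 1/1 - 1 = 0

Since LHS ≠ RHS, this pair disproves the claim, and no lexicographically smaller pair (x ≤ y, positive integers) does.

For instance (4, 6) is also a counterexample (LHS = 1/24, RHS = -23/24), but it's lexicographically larger.

Answer: (x, y) = (1, 1)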